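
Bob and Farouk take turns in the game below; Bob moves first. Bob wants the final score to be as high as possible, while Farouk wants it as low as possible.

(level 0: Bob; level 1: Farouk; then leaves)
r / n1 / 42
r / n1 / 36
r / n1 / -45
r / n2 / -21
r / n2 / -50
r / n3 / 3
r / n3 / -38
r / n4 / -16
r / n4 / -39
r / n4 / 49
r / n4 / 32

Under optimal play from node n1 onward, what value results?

n1 (Farouk): min(42, 36, -45) = -45

-45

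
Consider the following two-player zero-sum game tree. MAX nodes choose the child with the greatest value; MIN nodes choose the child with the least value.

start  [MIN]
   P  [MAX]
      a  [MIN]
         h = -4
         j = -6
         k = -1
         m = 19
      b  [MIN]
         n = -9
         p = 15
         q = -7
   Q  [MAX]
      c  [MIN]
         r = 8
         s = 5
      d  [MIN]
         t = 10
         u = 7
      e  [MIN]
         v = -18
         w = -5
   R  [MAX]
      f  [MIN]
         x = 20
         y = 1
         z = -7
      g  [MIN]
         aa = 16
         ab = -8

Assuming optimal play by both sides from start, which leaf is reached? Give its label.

a (MIN): min(-4, -6, -1, 19) = -6
b (MIN): min(-9, 15, -7) = -9
P (MAX): max(-6, -9) = -6
c (MIN): min(8, 5) = 5
d (MIN): min(10, 7) = 7
e (MIN): min(-18, -5) = -18
Q (MAX): max(5, 7, -18) = 7
f (MIN): min(20, 1, -7) = -7
g (MIN): min(16, -8) = -8
R (MAX): max(-7, -8) = -7
start (MIN): min(-6, 7, -7) = -7
At start, MIN picks R (lowest: -7).
At R, MAX picks f (highest: -7).
At f, MIN picks z (lowest: -7).
Terminal value -7.

z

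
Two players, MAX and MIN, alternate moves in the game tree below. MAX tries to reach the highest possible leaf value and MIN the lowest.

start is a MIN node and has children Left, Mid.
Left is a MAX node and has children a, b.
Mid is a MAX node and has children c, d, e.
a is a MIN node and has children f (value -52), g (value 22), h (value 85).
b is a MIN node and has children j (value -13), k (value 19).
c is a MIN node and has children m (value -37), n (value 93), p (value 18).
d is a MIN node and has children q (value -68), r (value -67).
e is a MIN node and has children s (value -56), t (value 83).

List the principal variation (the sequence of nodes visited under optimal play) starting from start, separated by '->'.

a (MIN): min(-52, 22, 85) = -52
b (MIN): min(-13, 19) = -13
Left (MAX): max(-52, -13) = -13
c (MIN): min(-37, 93, 18) = -37
d (MIN): min(-68, -67) = -68
e (MIN): min(-56, 83) = -56
Mid (MAX): max(-37, -68, -56) = -37
start (MIN): min(-13, -37) = -37
At start, MIN picks Mid (lowest: -37).
At Mid, MAX picks c (highest: -37).
At c, MIN picks m (lowest: -37).
Terminal value -37.

start -> Mid -> c -> m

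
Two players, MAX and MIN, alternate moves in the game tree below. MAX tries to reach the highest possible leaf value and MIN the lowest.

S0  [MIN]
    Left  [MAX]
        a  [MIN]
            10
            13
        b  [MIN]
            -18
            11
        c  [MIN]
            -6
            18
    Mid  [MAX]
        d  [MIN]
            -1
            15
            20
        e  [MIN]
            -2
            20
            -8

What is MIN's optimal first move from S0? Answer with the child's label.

Mid

a (MIN): min(10, 13) = 10
b (MIN): min(-18, 11) = -18
c (MIN): min(-6, 18) = -6
Left (MAX): max(10, -18, -6) = 10
d (MIN): min(-1, 15, 20) = -1
e (MIN): min(-2, 20, -8) = -8
Mid (MAX): max(-1, -8) = -1
S0 (MIN): min(10, -1) = -1
MIN at S0 wants the lowest of {Left=10, Mid=-1}, so chooses Mid.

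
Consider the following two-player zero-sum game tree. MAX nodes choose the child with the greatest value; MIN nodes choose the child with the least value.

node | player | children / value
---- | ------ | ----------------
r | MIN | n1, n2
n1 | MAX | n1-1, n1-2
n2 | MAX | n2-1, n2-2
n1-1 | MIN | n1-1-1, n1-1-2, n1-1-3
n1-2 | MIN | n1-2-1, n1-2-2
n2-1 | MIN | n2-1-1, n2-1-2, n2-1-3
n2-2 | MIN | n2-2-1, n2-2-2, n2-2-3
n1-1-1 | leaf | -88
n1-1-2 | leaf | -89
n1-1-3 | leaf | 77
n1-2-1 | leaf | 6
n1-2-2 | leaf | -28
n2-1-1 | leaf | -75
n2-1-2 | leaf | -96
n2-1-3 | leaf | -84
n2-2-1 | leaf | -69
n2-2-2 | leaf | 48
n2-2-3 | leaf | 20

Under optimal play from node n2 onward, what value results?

n2-1 (MIN): min(-75, -96, -84) = -96
n2-2 (MIN): min(-69, 48, 20) = -69
n2 (MAX): max(-96, -69) = -69

-69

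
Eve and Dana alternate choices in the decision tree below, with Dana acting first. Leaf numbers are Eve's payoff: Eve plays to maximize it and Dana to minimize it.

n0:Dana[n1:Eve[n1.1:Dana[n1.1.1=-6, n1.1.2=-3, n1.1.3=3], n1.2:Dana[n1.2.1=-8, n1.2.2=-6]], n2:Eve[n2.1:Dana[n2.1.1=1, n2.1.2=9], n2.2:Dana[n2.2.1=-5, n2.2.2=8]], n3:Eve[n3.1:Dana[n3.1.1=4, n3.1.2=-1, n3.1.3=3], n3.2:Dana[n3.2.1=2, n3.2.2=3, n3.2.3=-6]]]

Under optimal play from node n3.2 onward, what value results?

n3.2 (Dana): min(2, 3, -6) = -6

-6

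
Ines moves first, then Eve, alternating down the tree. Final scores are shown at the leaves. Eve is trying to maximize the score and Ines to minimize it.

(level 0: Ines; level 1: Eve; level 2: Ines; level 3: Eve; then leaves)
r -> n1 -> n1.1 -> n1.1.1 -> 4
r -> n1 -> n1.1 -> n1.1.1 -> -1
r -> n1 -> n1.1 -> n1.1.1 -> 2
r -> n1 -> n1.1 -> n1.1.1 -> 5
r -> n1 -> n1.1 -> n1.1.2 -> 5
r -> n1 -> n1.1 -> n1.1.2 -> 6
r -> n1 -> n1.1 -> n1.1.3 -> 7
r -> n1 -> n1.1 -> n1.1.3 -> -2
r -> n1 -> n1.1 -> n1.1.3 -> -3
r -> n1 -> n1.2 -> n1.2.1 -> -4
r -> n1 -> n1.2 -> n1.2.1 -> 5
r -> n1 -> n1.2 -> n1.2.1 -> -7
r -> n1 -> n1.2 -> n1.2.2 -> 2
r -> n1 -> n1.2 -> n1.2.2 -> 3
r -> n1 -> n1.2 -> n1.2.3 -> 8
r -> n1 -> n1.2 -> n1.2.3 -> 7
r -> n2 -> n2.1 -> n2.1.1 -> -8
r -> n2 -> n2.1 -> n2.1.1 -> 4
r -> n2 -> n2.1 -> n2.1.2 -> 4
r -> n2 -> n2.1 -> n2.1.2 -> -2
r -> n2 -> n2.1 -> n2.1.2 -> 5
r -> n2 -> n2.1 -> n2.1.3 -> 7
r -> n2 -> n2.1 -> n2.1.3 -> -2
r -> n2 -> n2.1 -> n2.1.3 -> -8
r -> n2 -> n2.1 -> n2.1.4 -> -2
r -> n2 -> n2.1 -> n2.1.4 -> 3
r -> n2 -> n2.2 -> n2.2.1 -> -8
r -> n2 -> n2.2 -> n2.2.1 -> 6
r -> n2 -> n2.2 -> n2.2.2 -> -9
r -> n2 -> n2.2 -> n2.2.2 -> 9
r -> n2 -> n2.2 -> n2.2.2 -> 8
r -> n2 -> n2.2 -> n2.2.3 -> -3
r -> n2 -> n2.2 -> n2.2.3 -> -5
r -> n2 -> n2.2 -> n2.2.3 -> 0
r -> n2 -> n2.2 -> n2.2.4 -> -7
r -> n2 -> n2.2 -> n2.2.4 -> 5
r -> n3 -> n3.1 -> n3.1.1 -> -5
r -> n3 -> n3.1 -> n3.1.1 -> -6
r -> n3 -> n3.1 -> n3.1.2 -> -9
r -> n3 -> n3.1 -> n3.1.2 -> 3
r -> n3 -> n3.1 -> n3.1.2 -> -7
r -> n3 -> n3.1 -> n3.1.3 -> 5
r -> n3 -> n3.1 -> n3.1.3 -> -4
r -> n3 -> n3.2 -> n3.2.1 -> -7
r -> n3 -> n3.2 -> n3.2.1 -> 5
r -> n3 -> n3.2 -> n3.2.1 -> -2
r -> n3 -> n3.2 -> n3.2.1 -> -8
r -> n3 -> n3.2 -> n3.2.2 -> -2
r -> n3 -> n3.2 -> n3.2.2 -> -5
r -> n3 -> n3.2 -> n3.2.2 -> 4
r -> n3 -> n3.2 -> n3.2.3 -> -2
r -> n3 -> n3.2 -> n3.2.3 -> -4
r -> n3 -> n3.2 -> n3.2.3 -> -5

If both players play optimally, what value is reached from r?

n1.1.1 (Eve): max(4, -1, 2, 5) = 5
n1.1.2 (Eve): max(5, 6) = 6
n1.1.3 (Eve): max(7, -2, -3) = 7
n1.1 (Ines): min(5, 6, 7) = 5
n1.2.1 (Eve): max(-4, 5, -7) = 5
n1.2.2 (Eve): max(2, 3) = 3
n1.2.3 (Eve): max(8, 7) = 8
n1.2 (Ines): min(5, 3, 8) = 3
n1 (Eve): max(5, 3) = 5
n2.1.1 (Eve): max(-8, 4) = 4
n2.1.2 (Eve): max(4, -2, 5) = 5
n2.1.3 (Eve): max(7, -2, -8) = 7
n2.1.4 (Eve): max(-2, 3) = 3
n2.1 (Ines): min(4, 5, 7, 3) = 3
n2.2.1 (Eve): max(-8, 6) = 6
n2.2.2 (Eve): max(-9, 9, 8) = 9
n2.2.3 (Eve): max(-3, -5, 0) = 0
n2.2.4 (Eve): max(-7, 5) = 5
n2.2 (Ines): min(6, 9, 0, 5) = 0
n2 (Eve): max(3, 0) = 3
n3.1.1 (Eve): max(-5, -6) = -5
n3.1.2 (Eve): max(-9, 3, -7) = 3
n3.1.3 (Eve): max(5, -4) = 5
n3.1 (Ines): min(-5, 3, 5) = -5
n3.2.1 (Eve): max(-7, 5, -2, -8) = 5
n3.2.2 (Eve): max(-2, -5, 4) = 4
n3.2.3 (Eve): max(-2, -4, -5) = -2
n3.2 (Ines): min(5, 4, -2) = -2
n3 (Eve): max(-5, -2) = -2
r (Ines): min(5, 3, -2) = -2

-2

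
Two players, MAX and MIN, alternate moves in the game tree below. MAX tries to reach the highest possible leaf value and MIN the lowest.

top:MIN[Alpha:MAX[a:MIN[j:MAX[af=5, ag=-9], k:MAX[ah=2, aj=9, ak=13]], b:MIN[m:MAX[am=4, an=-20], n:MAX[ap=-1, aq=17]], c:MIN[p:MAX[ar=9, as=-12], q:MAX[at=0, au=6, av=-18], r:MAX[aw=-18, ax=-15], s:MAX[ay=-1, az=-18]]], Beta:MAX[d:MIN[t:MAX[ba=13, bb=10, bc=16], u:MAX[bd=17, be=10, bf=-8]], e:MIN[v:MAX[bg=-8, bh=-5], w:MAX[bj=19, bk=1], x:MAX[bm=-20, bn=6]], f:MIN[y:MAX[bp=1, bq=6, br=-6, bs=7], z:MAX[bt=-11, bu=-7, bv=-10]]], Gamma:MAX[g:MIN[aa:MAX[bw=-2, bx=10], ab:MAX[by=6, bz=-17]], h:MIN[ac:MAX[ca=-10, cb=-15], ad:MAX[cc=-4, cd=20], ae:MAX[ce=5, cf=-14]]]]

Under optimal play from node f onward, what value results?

y (MAX): max(1, 6, -6, 7) = 7
z (MAX): max(-11, -7, -10) = -7
f (MIN): min(7, -7) = -7

-7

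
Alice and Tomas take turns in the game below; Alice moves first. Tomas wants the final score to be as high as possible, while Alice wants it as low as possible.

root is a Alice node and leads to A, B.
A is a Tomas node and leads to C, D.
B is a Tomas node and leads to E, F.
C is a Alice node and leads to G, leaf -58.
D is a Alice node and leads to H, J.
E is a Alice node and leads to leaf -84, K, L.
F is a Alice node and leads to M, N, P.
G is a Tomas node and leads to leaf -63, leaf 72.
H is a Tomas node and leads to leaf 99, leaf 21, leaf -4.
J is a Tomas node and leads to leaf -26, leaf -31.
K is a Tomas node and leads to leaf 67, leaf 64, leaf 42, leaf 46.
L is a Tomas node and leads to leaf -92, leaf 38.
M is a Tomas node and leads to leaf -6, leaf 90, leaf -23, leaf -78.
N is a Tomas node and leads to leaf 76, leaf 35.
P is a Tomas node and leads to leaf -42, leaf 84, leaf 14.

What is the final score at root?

-26

G (Tomas): max(-63, 72) = 72
C (Alice): min(72, -58) = -58
H (Tomas): max(99, 21, -4) = 99
J (Tomas): max(-26, -31) = -26
D (Alice): min(99, -26) = -26
A (Tomas): max(-58, -26) = -26
K (Tomas): max(67, 64, 42, 46) = 67
L (Tomas): max(-92, 38) = 38
E (Alice): min(-84, 67, 38) = -84
M (Tomas): max(-6, 90, -23, -78) = 90
N (Tomas): max(76, 35) = 76
P (Tomas): max(-42, 84, 14) = 84
F (Alice): min(90, 76, 84) = 76
B (Tomas): max(-84, 76) = 76
root (Alice): min(-26, 76) = -26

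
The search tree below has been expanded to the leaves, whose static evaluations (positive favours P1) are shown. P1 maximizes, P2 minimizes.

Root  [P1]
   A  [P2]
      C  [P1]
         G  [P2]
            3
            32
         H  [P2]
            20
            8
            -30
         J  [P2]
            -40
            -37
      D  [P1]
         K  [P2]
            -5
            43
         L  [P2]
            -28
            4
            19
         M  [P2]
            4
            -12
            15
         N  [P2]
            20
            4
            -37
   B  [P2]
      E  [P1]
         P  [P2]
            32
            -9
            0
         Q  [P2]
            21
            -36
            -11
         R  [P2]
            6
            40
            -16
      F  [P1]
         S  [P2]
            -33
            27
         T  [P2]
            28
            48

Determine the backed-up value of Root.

G (P2): min(3, 32) = 3
H (P2): min(20, 8, -30) = -30
J (P2): min(-40, -37) = -40
C (P1): max(3, -30, -40) = 3
K (P2): min(-5, 43) = -5
L (P2): min(-28, 4, 19) = -28
M (P2): min(4, -12, 15) = -12
N (P2): min(20, 4, -37) = -37
D (P1): max(-5, -28, -12, -37) = -5
A (P2): min(3, -5) = -5
P (P2): min(32, -9, 0) = -9
Q (P2): min(21, -36, -11) = -36
R (P2): min(6, 40, -16) = -16
E (P1): max(-9, -36, -16) = -9
S (P2): min(-33, 27) = -33
T (P2): min(28, 48) = 28
F (P1): max(-33, 28) = 28
B (P2): min(-9, 28) = -9
Root (P1): max(-5, -9) = -5

-5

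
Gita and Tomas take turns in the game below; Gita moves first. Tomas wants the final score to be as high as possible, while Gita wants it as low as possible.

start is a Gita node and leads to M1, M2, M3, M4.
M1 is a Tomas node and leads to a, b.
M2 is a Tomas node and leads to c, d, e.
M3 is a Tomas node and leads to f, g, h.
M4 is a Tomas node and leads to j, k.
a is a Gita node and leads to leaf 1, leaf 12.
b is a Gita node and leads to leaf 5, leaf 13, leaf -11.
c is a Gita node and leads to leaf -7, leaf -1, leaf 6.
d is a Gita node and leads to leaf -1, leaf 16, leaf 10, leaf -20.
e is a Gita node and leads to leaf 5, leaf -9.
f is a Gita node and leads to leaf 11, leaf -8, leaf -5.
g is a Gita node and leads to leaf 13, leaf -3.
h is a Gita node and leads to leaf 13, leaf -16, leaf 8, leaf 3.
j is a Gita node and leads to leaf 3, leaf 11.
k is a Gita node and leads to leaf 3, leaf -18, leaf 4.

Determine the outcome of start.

a (Gita): min(1, 12) = 1
b (Gita): min(5, 13, -11) = -11
M1 (Tomas): max(1, -11) = 1
c (Gita): min(-7, -1, 6) = -7
d (Gita): min(-1, 16, 10, -20) = -20
e (Gita): min(5, -9) = -9
M2 (Tomas): max(-7, -20, -9) = -7
f (Gita): min(11, -8, -5) = -8
g (Gita): min(13, -3) = -3
h (Gita): min(13, -16, 8, 3) = -16
M3 (Tomas): max(-8, -3, -16) = -3
j (Gita): min(3, 11) = 3
k (Gita): min(3, -18, 4) = -18
M4 (Tomas): max(3, -18) = 3
start (Gita): min(1, -7, -3, 3) = -7

-7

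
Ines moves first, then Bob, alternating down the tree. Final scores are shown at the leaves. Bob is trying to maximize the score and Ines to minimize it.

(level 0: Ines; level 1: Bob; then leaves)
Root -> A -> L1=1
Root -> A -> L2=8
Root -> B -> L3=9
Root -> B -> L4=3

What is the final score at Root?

8

A (Bob): max(1, 8) = 8
B (Bob): max(9, 3) = 9
Root (Ines): min(8, 9) = 8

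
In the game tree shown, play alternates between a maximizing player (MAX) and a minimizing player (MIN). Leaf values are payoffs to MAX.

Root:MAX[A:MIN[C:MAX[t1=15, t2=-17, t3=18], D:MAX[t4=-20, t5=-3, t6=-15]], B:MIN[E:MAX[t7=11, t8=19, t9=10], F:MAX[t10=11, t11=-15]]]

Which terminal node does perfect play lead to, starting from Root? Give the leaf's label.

C (MAX): max(15, -17, 18) = 18
D (MAX): max(-20, -3, -15) = -3
A (MIN): min(18, -3) = -3
E (MAX): max(11, 19, 10) = 19
F (MAX): max(11, -15) = 11
B (MIN): min(19, 11) = 11
Root (MAX): max(-3, 11) = 11
At Root, MAX picks B (highest: 11).
At B, MIN picks F (lowest: 11).
At F, MAX picks t10 (highest: 11).
Terminal value 11.

t10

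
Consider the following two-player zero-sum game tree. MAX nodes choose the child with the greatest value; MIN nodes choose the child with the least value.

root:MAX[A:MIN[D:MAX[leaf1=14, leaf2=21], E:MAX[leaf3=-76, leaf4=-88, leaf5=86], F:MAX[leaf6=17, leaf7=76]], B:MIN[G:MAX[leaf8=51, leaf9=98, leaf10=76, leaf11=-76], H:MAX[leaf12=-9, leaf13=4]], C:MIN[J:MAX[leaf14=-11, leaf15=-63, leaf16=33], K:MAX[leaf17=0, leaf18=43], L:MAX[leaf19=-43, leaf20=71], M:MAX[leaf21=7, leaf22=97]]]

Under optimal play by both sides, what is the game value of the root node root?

33

D (MAX): max(14, 21) = 21
E (MAX): max(-76, -88, 86) = 86
F (MAX): max(17, 76) = 76
A (MIN): min(21, 86, 76) = 21
G (MAX): max(51, 98, 76, -76) = 98
H (MAX): max(-9, 4) = 4
B (MIN): min(98, 4) = 4
J (MAX): max(-11, -63, 33) = 33
K (MAX): max(0, 43) = 43
L (MAX): max(-43, 71) = 71
M (MAX): max(7, 97) = 97
C (MIN): min(33, 43, 71, 97) = 33
root (MAX): max(21, 4, 33) = 33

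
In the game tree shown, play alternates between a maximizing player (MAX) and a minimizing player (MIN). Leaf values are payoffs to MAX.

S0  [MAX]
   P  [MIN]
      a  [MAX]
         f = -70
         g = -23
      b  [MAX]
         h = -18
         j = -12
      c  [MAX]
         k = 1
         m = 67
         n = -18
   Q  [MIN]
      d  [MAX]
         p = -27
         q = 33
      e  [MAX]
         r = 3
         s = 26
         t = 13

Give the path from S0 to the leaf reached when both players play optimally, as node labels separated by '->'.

S0 -> Q -> e -> s

a (MAX): max(-70, -23) = -23
b (MAX): max(-18, -12) = -12
c (MAX): max(1, 67, -18) = 67
P (MIN): min(-23, -12, 67) = -23
d (MAX): max(-27, 33) = 33
e (MAX): max(3, 26, 13) = 26
Q (MIN): min(33, 26) = 26
S0 (MAX): max(-23, 26) = 26
At S0, MAX picks Q (highest: 26).
At Q, MIN picks e (lowest: 26).
At e, MAX picks s (highest: 26).
Terminal value 26.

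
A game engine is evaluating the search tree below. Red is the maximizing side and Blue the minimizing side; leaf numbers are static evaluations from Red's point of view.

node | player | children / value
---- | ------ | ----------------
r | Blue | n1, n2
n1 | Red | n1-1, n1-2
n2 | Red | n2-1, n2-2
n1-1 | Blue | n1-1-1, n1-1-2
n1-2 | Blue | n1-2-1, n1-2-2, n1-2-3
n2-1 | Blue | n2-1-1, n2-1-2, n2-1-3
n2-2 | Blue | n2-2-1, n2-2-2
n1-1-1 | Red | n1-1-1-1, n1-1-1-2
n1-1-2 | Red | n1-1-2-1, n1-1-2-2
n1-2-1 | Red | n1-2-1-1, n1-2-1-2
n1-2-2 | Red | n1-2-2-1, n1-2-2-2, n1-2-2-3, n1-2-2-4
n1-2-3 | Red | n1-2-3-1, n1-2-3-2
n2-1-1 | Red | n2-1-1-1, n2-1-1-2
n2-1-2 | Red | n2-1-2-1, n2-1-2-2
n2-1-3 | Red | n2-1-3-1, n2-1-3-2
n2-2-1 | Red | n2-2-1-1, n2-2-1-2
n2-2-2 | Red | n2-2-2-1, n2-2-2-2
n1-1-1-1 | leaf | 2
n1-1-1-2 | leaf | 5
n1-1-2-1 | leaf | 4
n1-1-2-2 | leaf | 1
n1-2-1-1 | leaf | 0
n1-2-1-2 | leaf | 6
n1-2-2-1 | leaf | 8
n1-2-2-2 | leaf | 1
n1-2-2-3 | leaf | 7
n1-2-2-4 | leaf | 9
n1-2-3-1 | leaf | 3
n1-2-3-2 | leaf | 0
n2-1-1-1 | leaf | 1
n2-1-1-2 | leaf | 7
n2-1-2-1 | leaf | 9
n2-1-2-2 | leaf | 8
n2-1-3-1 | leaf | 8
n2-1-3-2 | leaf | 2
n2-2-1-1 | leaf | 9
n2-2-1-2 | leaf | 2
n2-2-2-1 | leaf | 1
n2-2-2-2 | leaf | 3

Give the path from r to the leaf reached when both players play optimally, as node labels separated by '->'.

r -> n1 -> n1-1 -> n1-1-2 -> n1-1-2-1

n1-1-1 (Red): max(2, 5) = 5
n1-1-2 (Red): max(4, 1) = 4
n1-1 (Blue): min(5, 4) = 4
n1-2-1 (Red): max(0, 6) = 6
n1-2-2 (Red): max(8, 1, 7, 9) = 9
n1-2-3 (Red): max(3, 0) = 3
n1-2 (Blue): min(6, 9, 3) = 3
n1 (Red): max(4, 3) = 4
n2-1-1 (Red): max(1, 7) = 7
n2-1-2 (Red): max(9, 8) = 9
n2-1-3 (Red): max(8, 2) = 8
n2-1 (Blue): min(7, 9, 8) = 7
n2-2-1 (Red): max(9, 2) = 9
n2-2-2 (Red): max(1, 3) = 3
n2-2 (Blue): min(9, 3) = 3
n2 (Red): max(7, 3) = 7
r (Blue): min(4, 7) = 4
At r, Blue picks n1 (lowest: 4).
At n1, Red picks n1-1 (highest: 4).
At n1-1, Blue picks n1-1-2 (lowest: 4).
At n1-1-2, Red picks n1-1-2-1 (highest: 4).
Terminal value 4.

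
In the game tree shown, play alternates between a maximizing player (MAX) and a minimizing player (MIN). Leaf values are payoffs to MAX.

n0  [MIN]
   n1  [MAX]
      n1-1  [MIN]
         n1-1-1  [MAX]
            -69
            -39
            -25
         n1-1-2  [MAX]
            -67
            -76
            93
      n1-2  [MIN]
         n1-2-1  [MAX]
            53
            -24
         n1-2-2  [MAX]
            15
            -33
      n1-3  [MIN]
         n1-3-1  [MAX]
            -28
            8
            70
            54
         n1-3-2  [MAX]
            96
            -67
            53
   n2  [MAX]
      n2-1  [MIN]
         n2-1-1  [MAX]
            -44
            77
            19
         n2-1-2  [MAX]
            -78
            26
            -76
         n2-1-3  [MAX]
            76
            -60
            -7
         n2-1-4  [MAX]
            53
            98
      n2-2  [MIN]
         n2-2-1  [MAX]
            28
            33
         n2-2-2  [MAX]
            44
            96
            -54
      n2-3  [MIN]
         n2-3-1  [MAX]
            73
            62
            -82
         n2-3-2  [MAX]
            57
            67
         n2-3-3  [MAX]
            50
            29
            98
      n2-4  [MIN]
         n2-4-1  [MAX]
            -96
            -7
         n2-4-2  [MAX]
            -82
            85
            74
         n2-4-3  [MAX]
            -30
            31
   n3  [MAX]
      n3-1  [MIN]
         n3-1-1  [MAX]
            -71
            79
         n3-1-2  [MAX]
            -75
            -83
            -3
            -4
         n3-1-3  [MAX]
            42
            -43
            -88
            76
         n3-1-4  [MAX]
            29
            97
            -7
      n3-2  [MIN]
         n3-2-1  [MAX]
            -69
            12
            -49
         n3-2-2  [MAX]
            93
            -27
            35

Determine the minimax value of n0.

n1-1-1 (MAX): max(-69, -39, -25) = -25
n1-1-2 (MAX): max(-67, -76, 93) = 93
n1-1 (MIN): min(-25, 93) = -25
n1-2-1 (MAX): max(53, -24) = 53
n1-2-2 (MAX): max(15, -33) = 15
n1-2 (MIN): min(53, 15) = 15
n1-3-1 (MAX): max(-28, 8, 70, 54) = 70
n1-3-2 (MAX): max(96, -67, 53) = 96
n1-3 (MIN): min(70, 96) = 70
n1 (MAX): max(-25, 15, 70) = 70
n2-1-1 (MAX): max(-44, 77, 19) = 77
n2-1-2 (MAX): max(-78, 26, -76) = 26
n2-1-3 (MAX): max(76, -60, -7) = 76
n2-1-4 (MAX): max(53, 98) = 98
n2-1 (MIN): min(77, 26, 76, 98) = 26
n2-2-1 (MAX): max(28, 33) = 33
n2-2-2 (MAX): max(44, 96, -54) = 96
n2-2 (MIN): min(33, 96) = 33
n2-3-1 (MAX): max(73, 62, -82) = 73
n2-3-2 (MAX): max(57, 67) = 67
n2-3-3 (MAX): max(50, 29, 98) = 98
n2-3 (MIN): min(73, 67, 98) = 67
n2-4-1 (MAX): max(-96, -7) = -7
n2-4-2 (MAX): max(-82, 85, 74) = 85
n2-4-3 (MAX): max(-30, 31) = 31
n2-4 (MIN): min(-7, 85, 31) = -7
n2 (MAX): max(26, 33, 67, -7) = 67
n3-1-1 (MAX): max(-71, 79) = 79
n3-1-2 (MAX): max(-75, -83, -3, -4) = -3
n3-1-3 (MAX): max(42, -43, -88, 76) = 76
n3-1-4 (MAX): max(29, 97, -7) = 97
n3-1 (MIN): min(79, -3, 76, 97) = -3
n3-2-1 (MAX): max(-69, 12, -49) = 12
n3-2-2 (MAX): max(93, -27, 35) = 93
n3-2 (MIN): min(12, 93) = 12
n3 (MAX): max(-3, 12) = 12
n0 (MIN): min(70, 67, 12) = 12

12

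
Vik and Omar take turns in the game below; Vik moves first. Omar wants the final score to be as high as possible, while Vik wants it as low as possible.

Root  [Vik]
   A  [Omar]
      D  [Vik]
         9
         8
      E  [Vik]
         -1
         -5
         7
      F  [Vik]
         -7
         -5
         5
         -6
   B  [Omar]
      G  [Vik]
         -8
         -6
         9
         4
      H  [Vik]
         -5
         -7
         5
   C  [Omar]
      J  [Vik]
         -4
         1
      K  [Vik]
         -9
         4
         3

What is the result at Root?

-7

D (Vik): min(9, 8) = 8
E (Vik): min(-1, -5, 7) = -5
F (Vik): min(-7, -5, 5, -6) = -7
A (Omar): max(8, -5, -7) = 8
G (Vik): min(-8, -6, 9, 4) = -8
H (Vik): min(-5, -7, 5) = -7
B (Omar): max(-8, -7) = -7
J (Vik): min(-4, 1) = -4
K (Vik): min(-9, 4, 3) = -9
C (Omar): max(-4, -9) = -4
Root (Vik): min(8, -7, -4) = -7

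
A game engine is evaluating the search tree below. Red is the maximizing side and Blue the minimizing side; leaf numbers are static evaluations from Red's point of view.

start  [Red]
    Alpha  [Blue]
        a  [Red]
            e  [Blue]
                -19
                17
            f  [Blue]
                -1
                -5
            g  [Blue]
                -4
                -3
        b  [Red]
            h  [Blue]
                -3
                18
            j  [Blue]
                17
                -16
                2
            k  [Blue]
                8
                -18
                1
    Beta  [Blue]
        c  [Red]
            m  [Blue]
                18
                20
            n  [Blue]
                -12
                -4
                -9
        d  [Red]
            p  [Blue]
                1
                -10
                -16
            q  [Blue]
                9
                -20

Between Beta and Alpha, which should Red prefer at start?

m (Blue): min(18, 20) = 18
n (Blue): min(-12, -4, -9) = -12
c (Red): max(18, -12) = 18
p (Blue): min(1, -10, -16) = -16
q (Blue): min(9, -20) = -20
d (Red): max(-16, -20) = -16
Beta (Blue): min(18, -16) = -16
e (Blue): min(-19, 17) = -19
f (Blue): min(-1, -5) = -5
g (Blue): min(-4, -3) = -4
a (Red): max(-19, -5, -4) = -4
h (Blue): min(-3, 18) = -3
j (Blue): min(17, -16, 2) = -16
k (Blue): min(8, -18, 1) = -18
b (Red): max(-3, -16, -18) = -3
Alpha (Blue): min(-4, -3) = -4
Red prefers the higher value; Beta=-16, Alpha=-4. Alpha is better since -4 > -16.

Alpha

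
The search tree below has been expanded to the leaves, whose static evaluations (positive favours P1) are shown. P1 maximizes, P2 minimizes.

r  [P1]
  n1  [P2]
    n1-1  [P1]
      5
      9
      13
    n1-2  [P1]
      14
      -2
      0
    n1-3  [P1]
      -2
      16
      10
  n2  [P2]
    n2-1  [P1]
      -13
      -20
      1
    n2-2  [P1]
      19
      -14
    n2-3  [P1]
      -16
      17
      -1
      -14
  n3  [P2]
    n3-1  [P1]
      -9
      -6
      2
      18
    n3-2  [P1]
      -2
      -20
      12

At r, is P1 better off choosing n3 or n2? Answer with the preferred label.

n3

n3-1 (P1): max(-9, -6, 2, 18) = 18
n3-2 (P1): max(-2, -20, 12) = 12
n3 (P2): min(18, 12) = 12
n2-1 (P1): max(-13, -20, 1) = 1
n2-2 (P1): max(19, -14) = 19
n2-3 (P1): max(-16, 17, -1, -14) = 17
n2 (P2): min(1, 19, 17) = 1
P1 prefers the higher value; n3=12, n2=1. n3 is better since 12 > 1.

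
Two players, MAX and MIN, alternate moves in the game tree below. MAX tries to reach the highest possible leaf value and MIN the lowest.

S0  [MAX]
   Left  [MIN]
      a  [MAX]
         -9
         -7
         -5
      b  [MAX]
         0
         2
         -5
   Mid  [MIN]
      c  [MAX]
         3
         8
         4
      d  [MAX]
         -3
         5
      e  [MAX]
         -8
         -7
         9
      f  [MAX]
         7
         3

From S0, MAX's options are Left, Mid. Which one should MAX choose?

Mid

a (MAX): max(-9, -7, -5) = -5
b (MAX): max(0, 2, -5) = 2
Left (MIN): min(-5, 2) = -5
c (MAX): max(3, 8, 4) = 8
d (MAX): max(-3, 5) = 5
e (MAX): max(-8, -7, 9) = 9
f (MAX): max(7, 3) = 7
Mid (MIN): min(8, 5, 9, 7) = 5
S0 (MAX): max(-5, 5) = 5
MAX at S0 wants the highest of {Left=-5, Mid=5}, so chooses Mid.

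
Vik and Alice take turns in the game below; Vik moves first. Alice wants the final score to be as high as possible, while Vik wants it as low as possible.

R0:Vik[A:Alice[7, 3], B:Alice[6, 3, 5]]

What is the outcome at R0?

A (Alice): max(7, 3) = 7
B (Alice): max(6, 3, 5) = 6
R0 (Vik): min(7, 6) = 6

6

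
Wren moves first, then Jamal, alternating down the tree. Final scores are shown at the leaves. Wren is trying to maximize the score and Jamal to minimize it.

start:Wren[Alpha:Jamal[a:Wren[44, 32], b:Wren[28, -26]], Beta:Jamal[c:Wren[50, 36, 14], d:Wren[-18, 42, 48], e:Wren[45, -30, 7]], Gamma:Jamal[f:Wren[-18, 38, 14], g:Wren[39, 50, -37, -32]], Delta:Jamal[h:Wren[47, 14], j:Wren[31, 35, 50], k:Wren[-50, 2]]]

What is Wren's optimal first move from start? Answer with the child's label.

Beta

a (Wren): max(44, 32) = 44
b (Wren): max(28, -26) = 28
Alpha (Jamal): min(44, 28) = 28
c (Wren): max(50, 36, 14) = 50
d (Wren): max(-18, 42, 48) = 48
e (Wren): max(45, -30, 7) = 45
Beta (Jamal): min(50, 48, 45) = 45
f (Wren): max(-18, 38, 14) = 38
g (Wren): max(39, 50, -37, -32) = 50
Gamma (Jamal): min(38, 50) = 38
h (Wren): max(47, 14) = 47
j (Wren): max(31, 35, 50) = 50
k (Wren): max(-50, 2) = 2
Delta (Jamal): min(47, 50, 2) = 2
start (Wren): max(28, 45, 38, 2) = 45
Wren at start wants the highest of {Alpha=28, Beta=45, Gamma=38, Delta=2}, so chooses Beta.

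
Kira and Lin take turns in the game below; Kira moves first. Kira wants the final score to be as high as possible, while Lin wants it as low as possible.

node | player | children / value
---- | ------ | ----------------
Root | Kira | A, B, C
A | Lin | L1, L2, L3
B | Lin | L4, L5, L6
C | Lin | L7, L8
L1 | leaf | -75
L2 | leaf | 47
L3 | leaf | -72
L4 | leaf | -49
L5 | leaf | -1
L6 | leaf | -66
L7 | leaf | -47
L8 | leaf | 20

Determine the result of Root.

A (Lin): min(-75, 47, -72) = -75
B (Lin): min(-49, -1, -66) = -66
C (Lin): min(-47, 20) = -47
Root (Kira): max(-75, -66, -47) = -47

-47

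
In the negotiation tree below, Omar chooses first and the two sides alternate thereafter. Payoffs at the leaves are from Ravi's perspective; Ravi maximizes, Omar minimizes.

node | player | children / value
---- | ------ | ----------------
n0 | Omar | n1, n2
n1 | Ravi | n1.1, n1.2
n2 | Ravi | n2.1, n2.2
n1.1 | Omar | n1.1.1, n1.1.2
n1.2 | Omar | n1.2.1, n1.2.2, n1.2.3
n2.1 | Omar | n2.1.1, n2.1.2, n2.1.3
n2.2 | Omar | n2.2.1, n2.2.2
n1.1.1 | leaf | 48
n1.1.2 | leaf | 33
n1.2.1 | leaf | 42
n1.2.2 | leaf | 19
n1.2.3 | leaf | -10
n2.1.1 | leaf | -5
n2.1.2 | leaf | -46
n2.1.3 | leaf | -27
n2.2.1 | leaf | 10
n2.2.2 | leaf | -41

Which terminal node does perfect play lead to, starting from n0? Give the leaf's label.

n1.1 (Omar): min(48, 33) = 33
n1.2 (Omar): min(42, 19, -10) = -10
n1 (Ravi): max(33, -10) = 33
n2.1 (Omar): min(-5, -46, -27) = -46
n2.2 (Omar): min(10, -41) = -41
n2 (Ravi): max(-46, -41) = -41
n0 (Omar): min(33, -41) = -41
At n0, Omar picks n2 (lowest: -41).
At n2, Ravi picks n2.2 (highest: -41).
At n2.2, Omar picks n2.2.2 (lowest: -41).
Terminal value -41.

n2.2.2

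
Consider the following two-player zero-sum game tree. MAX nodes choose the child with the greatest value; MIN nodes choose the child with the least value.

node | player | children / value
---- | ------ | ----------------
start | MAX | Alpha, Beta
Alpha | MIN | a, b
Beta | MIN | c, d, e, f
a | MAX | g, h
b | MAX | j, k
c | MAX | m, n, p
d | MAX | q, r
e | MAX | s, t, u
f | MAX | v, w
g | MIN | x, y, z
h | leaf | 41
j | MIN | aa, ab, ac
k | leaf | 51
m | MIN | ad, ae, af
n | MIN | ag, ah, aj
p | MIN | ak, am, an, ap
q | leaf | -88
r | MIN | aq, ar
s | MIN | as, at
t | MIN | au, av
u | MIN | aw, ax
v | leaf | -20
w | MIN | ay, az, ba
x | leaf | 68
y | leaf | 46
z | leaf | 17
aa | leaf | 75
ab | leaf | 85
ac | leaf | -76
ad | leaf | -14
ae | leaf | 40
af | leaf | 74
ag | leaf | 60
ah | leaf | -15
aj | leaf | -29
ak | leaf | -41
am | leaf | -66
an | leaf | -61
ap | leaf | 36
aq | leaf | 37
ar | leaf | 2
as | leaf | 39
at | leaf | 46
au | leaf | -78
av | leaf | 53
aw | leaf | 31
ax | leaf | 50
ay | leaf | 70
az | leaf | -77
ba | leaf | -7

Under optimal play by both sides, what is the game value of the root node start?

g (MIN): min(68, 46, 17) = 17
a (MAX): max(17, 41) = 41
j (MIN): min(75, 85, -76) = -76
b (MAX): max(-76, 51) = 51
Alpha (MIN): min(41, 51) = 41
m (MIN): min(-14, 40, 74) = -14
n (MIN): min(60, -15, -29) = -29
p (MIN): min(-41, -66, -61, 36) = -66
c (MAX): max(-14, -29, -66) = -14
r (MIN): min(37, 2) = 2
d (MAX): max(-88, 2) = 2
s (MIN): min(39, 46) = 39
t (MIN): min(-78, 53) = -78
u (MIN): min(31, 50) = 31
e (MAX): max(39, -78, 31) = 39
w (MIN): min(70, -77, -7) = -77
f (MAX): max(-20, -77) = -20
Beta (MIN): min(-14, 2, 39, -20) = -20
start (MAX): max(41, -20) = 41

41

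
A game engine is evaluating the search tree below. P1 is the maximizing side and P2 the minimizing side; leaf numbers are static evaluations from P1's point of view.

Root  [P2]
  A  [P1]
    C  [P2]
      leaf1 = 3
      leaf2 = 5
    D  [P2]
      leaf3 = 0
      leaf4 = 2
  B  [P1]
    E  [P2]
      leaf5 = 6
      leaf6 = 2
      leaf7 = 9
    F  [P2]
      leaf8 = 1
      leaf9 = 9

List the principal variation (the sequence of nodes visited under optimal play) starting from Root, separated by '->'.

Root -> B -> E -> leaf6

C (P2): min(3, 5) = 3
D (P2): min(0, 2) = 0
A (P1): max(3, 0) = 3
E (P2): min(6, 2, 9) = 2
F (P2): min(1, 9) = 1
B (P1): max(2, 1) = 2
Root (P2): min(3, 2) = 2
At Root, P2 picks B (lowest: 2).
At B, P1 picks E (highest: 2).
At E, P2 picks leaf6 (lowest: 2).
Terminal value 2.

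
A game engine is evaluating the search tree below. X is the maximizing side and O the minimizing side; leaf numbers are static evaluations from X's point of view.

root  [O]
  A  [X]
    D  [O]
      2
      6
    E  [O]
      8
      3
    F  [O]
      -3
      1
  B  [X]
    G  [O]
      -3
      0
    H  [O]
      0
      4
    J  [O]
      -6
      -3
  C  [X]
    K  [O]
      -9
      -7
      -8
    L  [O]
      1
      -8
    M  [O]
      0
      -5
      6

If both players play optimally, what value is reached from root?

D (O): min(2, 6) = 2
E (O): min(8, 3) = 3
F (O): min(-3, 1) = -3
A (X): max(2, 3, -3) = 3
G (O): min(-3, 0) = -3
H (O): min(0, 4) = 0
J (O): min(-6, -3) = -6
B (X): max(-3, 0, -6) = 0
K (O): min(-9, -7, -8) = -9
L (O): min(1, -8) = -8
M (O): min(0, -5, 6) = -5
C (X): max(-9, -8, -5) = -5
root (O): min(3, 0, -5) = -5

-5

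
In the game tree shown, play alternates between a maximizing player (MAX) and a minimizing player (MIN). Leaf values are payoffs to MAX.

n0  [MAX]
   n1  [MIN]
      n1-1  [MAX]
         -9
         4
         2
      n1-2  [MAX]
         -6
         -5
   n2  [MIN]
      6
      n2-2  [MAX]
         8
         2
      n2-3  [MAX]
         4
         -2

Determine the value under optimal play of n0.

4

n1-1 (MAX): max(-9, 4, 2) = 4
n1-2 (MAX): max(-6, -5) = -5
n1 (MIN): min(4, -5) = -5
n2-2 (MAX): max(8, 2) = 8
n2-3 (MAX): max(4, -2) = 4
n2 (MIN): min(6, 8, 4) = 4
n0 (MAX): max(-5, 4) = 4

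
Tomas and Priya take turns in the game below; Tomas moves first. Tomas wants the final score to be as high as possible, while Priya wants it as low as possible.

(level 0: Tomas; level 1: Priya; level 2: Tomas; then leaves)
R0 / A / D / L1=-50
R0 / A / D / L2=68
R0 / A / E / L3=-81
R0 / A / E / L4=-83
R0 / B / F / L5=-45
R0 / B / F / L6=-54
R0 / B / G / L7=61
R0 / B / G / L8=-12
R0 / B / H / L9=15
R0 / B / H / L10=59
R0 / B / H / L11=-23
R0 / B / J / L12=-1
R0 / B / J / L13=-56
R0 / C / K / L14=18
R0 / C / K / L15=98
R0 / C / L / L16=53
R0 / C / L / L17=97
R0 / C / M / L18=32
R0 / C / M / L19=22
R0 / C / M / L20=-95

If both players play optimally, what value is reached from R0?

D (Tomas): max(-50, 68) = 68
E (Tomas): max(-81, -83) = -81
A (Priya): min(68, -81) = -81
F (Tomas): max(-45, -54) = -45
G (Tomas): max(61, -12) = 61
H (Tomas): max(15, 59, -23) = 59
J (Tomas): max(-1, -56) = -1
B (Priya): min(-45, 61, 59, -1) = -45
K (Tomas): max(18, 98) = 98
L (Tomas): max(53, 97) = 97
M (Tomas): max(32, 22, -95) = 32
C (Priya): min(98, 97, 32) = 32
R0 (Tomas): max(-81, -45, 32) = 32

32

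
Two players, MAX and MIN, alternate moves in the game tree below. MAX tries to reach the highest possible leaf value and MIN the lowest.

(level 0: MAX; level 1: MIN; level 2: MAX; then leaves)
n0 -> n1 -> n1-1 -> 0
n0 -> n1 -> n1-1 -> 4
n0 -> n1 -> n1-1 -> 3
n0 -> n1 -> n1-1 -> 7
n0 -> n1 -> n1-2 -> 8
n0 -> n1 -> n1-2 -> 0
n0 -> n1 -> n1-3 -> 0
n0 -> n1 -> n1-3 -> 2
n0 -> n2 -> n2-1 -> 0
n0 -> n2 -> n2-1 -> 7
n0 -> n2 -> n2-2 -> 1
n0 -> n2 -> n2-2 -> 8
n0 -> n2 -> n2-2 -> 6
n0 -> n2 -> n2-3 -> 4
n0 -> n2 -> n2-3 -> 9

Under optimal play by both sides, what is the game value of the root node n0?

7

n1-1 (MAX): max(0, 4, 3, 7) = 7
n1-2 (MAX): max(8, 0) = 8
n1-3 (MAX): max(0, 2) = 2
n1 (MIN): min(7, 8, 2) = 2
n2-1 (MAX): max(0, 7) = 7
n2-2 (MAX): max(1, 8, 6) = 8
n2-3 (MAX): max(4, 9) = 9
n2 (MIN): min(7, 8, 9) = 7
n0 (MAX): max(2, 7) = 7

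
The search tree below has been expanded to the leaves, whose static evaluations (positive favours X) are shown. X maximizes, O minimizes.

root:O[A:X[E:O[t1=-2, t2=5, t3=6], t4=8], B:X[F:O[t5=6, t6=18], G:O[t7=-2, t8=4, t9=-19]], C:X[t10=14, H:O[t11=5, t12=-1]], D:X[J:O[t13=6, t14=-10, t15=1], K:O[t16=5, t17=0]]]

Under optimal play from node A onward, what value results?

8

E (O): min(-2, 5, 6) = -2
A (X): max(-2, 8) = 8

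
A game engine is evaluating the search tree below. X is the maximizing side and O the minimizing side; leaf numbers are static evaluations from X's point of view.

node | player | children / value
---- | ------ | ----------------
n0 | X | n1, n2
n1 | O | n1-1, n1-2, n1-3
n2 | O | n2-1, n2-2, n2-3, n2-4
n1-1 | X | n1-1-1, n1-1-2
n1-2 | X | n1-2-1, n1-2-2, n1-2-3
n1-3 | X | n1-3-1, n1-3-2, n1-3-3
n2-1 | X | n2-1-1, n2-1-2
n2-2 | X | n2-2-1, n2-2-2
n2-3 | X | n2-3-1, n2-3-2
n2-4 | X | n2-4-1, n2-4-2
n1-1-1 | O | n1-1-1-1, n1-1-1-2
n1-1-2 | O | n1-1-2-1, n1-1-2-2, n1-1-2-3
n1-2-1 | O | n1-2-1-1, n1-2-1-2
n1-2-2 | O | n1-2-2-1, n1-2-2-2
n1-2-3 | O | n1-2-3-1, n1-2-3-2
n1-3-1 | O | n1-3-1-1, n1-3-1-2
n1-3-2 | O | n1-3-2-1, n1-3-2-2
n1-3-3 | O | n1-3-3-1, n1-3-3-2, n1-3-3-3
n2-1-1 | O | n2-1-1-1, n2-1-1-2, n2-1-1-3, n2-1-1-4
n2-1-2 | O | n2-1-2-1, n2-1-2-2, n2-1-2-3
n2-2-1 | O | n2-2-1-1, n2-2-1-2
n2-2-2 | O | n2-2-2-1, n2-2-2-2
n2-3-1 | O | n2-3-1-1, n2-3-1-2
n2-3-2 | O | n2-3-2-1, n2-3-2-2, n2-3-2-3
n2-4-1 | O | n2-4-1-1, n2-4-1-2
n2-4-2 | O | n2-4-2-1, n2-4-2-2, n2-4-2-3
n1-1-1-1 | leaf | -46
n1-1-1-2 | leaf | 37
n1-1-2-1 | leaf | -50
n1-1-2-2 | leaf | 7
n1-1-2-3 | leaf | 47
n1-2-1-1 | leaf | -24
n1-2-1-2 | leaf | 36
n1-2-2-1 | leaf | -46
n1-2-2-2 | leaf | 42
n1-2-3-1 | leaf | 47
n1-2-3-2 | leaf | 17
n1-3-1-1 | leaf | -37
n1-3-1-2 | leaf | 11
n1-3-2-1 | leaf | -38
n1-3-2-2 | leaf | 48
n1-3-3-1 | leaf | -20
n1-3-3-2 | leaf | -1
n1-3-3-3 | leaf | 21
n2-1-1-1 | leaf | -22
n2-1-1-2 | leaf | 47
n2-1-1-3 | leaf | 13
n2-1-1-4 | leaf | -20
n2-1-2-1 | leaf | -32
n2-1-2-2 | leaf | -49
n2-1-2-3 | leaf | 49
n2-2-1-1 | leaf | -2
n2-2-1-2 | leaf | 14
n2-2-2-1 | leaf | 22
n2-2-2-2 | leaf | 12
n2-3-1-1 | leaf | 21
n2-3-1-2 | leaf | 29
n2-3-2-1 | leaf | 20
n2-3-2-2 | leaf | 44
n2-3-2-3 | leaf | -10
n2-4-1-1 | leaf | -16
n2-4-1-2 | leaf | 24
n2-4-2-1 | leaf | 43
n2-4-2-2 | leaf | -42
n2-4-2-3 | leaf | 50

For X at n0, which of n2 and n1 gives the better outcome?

n2

n2-1-1 (O): min(-22, 47, 13, -20) = -22
n2-1-2 (O): min(-32, -49, 49) = -49
n2-1 (X): max(-22, -49) = -22
n2-2-1 (O): min(-2, 14) = -2
n2-2-2 (O): min(22, 12) = 12
n2-2 (X): max(-2, 12) = 12
n2-3-1 (O): min(21, 29) = 21
n2-3-2 (O): min(20, 44, -10) = -10
n2-3 (X): max(21, -10) = 21
n2-4-1 (O): min(-16, 24) = -16
n2-4-2 (O): min(43, -42, 50) = -42
n2-4 (X): max(-16, -42) = -16
n2 (O): min(-22, 12, 21, -16) = -22
n1-1-1 (O): min(-46, 37) = -46
n1-1-2 (O): min(-50, 7, 47) = -50
n1-1 (X): max(-46, -50) = -46
n1-2-1 (O): min(-24, 36) = -24
n1-2-2 (O): min(-46, 42) = -46
n1-2-3 (O): min(47, 17) = 17
n1-2 (X): max(-24, -46, 17) = 17
n1-3-1 (O): min(-37, 11) = -37
n1-3-2 (O): min(-38, 48) = -38
n1-3-3 (O): min(-20, -1, 21) = -20
n1-3 (X): max(-37, -38, -20) = -20
n1 (O): min(-46, 17, -20) = -46
X prefers the higher value; n2=-22, n1=-46. n2 is better since -22 > -46.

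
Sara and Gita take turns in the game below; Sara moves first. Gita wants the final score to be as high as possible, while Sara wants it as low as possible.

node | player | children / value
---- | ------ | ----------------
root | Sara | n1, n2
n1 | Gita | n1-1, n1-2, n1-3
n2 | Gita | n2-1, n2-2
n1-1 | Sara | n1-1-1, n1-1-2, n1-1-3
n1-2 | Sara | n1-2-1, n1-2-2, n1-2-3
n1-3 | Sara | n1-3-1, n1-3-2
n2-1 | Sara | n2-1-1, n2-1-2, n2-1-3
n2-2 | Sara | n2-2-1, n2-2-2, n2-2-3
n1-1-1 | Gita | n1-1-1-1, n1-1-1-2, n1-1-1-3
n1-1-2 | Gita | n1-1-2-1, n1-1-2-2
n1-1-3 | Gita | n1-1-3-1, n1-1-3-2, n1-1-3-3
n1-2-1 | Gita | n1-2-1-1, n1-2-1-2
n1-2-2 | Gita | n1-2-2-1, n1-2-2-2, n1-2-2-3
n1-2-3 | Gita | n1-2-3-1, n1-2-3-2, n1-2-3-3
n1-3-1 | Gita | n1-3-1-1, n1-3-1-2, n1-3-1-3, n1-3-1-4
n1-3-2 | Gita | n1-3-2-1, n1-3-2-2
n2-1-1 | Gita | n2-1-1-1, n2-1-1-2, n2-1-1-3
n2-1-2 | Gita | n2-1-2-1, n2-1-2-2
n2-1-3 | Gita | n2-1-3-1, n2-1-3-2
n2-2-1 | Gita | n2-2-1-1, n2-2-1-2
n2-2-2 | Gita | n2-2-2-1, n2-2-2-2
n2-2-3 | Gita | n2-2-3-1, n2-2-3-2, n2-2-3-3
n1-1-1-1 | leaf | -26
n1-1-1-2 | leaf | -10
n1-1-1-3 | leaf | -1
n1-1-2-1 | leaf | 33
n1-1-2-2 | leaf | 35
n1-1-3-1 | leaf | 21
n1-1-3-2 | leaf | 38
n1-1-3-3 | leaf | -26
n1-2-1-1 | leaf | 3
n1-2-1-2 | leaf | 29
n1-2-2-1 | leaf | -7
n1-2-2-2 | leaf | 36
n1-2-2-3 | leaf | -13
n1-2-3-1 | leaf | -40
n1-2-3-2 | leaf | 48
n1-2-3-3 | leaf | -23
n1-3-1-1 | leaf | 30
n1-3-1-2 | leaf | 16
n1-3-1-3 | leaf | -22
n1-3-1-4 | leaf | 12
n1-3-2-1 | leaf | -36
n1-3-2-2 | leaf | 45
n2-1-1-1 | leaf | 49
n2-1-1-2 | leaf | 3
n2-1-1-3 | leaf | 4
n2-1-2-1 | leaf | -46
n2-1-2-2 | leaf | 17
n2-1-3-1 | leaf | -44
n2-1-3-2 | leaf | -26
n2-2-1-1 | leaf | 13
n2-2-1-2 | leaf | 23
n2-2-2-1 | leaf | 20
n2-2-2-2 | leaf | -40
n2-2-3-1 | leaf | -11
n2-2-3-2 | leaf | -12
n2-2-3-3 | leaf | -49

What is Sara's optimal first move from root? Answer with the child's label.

n1-1-1 (Gita): max(-26, -10, -1) = -1
n1-1-2 (Gita): max(33, 35) = 35
n1-1-3 (Gita): max(21, 38, -26) = 38
n1-1 (Sara): min(-1, 35, 38) = -1
n1-2-1 (Gita): max(3, 29) = 29
n1-2-2 (Gita): max(-7, 36, -13) = 36
n1-2-3 (Gita): max(-40, 48, -23) = 48
n1-2 (Sara): min(29, 36, 48) = 29
n1-3-1 (Gita): max(30, 16, -22, 12) = 30
n1-3-2 (Gita): max(-36, 45) = 45
n1-3 (Sara): min(30, 45) = 30
n1 (Gita): max(-1, 29, 30) = 30
n2-1-1 (Gita): max(49, 3, 4) = 49
n2-1-2 (Gita): max(-46, 17) = 17
n2-1-3 (Gita): max(-44, -26) = -26
n2-1 (Sara): min(49, 17, -26) = -26
n2-2-1 (Gita): max(13, 23) = 23
n2-2-2 (Gita): max(20, -40) = 20
n2-2-3 (Gita): max(-11, -12, -49) = -11
n2-2 (Sara): min(23, 20, -11) = -11
n2 (Gita): max(-26, -11) = -11
root (Sara): min(30, -11) = -11
Sara at root wants the lowest of {n1=30, n2=-11}, so chooses n2.

n2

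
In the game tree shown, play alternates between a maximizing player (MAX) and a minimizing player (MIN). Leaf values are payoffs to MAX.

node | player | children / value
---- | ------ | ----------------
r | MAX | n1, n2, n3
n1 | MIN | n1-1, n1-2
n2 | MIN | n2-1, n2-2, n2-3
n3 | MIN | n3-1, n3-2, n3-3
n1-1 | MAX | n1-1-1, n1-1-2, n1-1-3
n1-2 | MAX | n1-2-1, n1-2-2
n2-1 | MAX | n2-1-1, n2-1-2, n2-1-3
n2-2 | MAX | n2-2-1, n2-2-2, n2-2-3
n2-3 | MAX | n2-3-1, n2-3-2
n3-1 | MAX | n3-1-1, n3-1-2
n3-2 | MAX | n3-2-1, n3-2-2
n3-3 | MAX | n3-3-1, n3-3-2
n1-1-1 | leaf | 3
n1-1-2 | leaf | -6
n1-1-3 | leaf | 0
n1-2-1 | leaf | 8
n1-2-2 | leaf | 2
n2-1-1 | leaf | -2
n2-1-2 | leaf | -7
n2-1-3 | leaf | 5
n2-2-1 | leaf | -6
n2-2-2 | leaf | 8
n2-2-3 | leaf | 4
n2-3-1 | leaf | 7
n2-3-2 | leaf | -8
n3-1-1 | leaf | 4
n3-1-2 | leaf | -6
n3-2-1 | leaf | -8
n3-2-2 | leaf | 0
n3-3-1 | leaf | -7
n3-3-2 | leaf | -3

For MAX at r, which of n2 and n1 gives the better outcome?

n2

n2-1 (MAX): max(-2, -7, 5) = 5
n2-2 (MAX): max(-6, 8, 4) = 8
n2-3 (MAX): max(7, -8) = 7
n2 (MIN): min(5, 8, 7) = 5
n1-1 (MAX): max(3, -6, 0) = 3
n1-2 (MAX): max(8, 2) = 8
n1 (MIN): min(3, 8) = 3
MAX prefers the higher value; n2=5, n1=3. n2 is better since 5 > 3.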